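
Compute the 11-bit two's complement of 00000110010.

Original: 00000110010
Step 1 - Invert all bits: 11111001101
Step 2 - Add 1: 11111001110
Verification: 00000110010 + 11111001110 = 100000000000; discarding the end carry (carry out of the top bit) leaves the 11-bit value 00000000000, as required for x + (-x)



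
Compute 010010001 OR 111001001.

OR: 1 when either bit is 1
  010010001
| 111001001
-----------
  111011001
Decimal: 145 | 457 = 473



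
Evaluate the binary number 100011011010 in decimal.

Sum of powers of 2 for each 1-bit:
2^1 + 2^3 + 2^4 + 2^6 + 2^7 + 2^11
= 2 + 8 + 16 + 64 + 128 + 2048
= 2266



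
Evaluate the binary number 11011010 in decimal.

Sum of powers of 2 for each 1-bit:
2^1 + 2^3 + 2^4 + 2^6 + 2^7
= 2 + 8 + 16 + 64 + 128
= 218



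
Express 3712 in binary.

Using repeated division by 2:
3712 ÷ 2 = 1856 remainder 0
1856 ÷ 2 = 928 remainder 0
928 ÷ 2 = 464 remainder 0
464 ÷ 2 = 232 remainder 0
232 ÷ 2 = 116 remainder 0
116 ÷ 2 = 58 remainder 0
58 ÷ 2 = 29 remainder 0
29 ÷ 2 = 14 remainder 1
14 ÷ 2 = 7 remainder 0
7 ÷ 2 = 3 remainder 1
3 ÷ 2 = 1 remainder 1
1 ÷ 2 = 0 remainder 1
Reading remainders bottom to top: 111010000000



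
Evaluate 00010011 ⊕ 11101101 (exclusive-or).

XOR: 1 when bits differ
  00010011
^ 11101101
----------
  11111110
Decimal: 19 ^ 237 = 254



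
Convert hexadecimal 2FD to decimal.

Expand by place value (powers of 16):
Digit values: F = 15, D = 13
2FD = 2 × 16^2 + 15 × 16^1 + 13 × 16^0
= 2 × 256 + 15 × 16 + 13 × 1
= 512 + 240 + 13
= 765



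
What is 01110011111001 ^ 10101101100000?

XOR: 1 when bits differ
  01110011111001
^ 10101101100000
----------------
  11011110011001
Decimal: 7417 ^ 11104 = 14233



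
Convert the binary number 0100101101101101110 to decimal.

Sum of powers of 2 for each 1-bit:
2^1 + 2^2 + 2^3 + 2^5 + 2^6 + 2^8 + 2^9 + 2^11 + 2^12 + 2^14 + 2^17
= 2 + 4 + 8 + 32 + 64 + 256 + 512 + 2048 + 4096 + 16384 + 131072
= 154478



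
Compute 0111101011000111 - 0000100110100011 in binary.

Method 1 - Direct subtraction (column by column from the right: bit − bit − borrow-in; if negative, add 2 and borrow 1 from the next column):
borrow: 0000001001000000
        0111101011000111
-       0000100110100011
------------------------
        0111000100100100

Method 2 - Add two's complement:
Two's complement of 0000100110100011: invert → 1111011001011100, add 1 → 1111011001011101
  0111101011000111
+ 1111011001011101
------------------
 10111000100100100  (end carry out of the top bit = 1)
Discarding the end carry: 0111000100100100
Decimal check:
  0111101011000111 = 16384 + 8192 + 4096 + 2048 + 512 + 128 + 64 + 4 + 2 + 1 = 31431
  0000100110100011 = 2048 + 256 + 128 + 32 + 2 + 1 = 2467
  31431 - 2467 = 28964, and 0111000100100100 = 16384 + 8192 + 4096 + 256 + 32 + 4 = 28964 ✓



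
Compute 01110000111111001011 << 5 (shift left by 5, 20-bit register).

Original: 01110000111111001011 (decimal 462795)
Shift left by 5 positions
Append 5 zeros on the right and drop the 5 high bits that overflow the 20-bit width
Result: 00011111100101100000 (decimal 129376)
Equivalent: 462795 << 5 = 462795 × 2^5 = 14809440, truncated to 20 bits = 129376



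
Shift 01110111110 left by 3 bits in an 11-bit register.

Original: 01110111110 (decimal 958)
Shift left by 3 positions
Append 3 zeros on the right and drop the 3 high bits that overflow the 11-bit width
Result: 10111110000 (decimal 1520)
Equivalent: 958 << 3 = 958 × 2^3 = 7664, truncated to 11 bits = 1520



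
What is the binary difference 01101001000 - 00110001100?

Method 1 - Direct subtraction (column by column from the right: bit − bit − borrow-in; if negative, add 2 and borrow 1 from the next column):
borrow: 01101111000
        01101001000
-       00110001100
-------------------
        00110111100

Method 2 - Add two's complement:
Two's complement of 00110001100: invert → 11001110011, add 1 → 11001110100
  01101001000
+ 11001110100
-------------
 100110111100  (end carry out of the top bit = 1)
Discarding the end carry: 00110111100
Decimal check:
  01101001000 = 512 + 256 + 64 + 8 = 840
  00110001100 = 256 + 128 + 8 + 4 = 396
  840 - 396 = 444, and 00110111100 = 256 + 128 + 32 + 16 + 8 + 4 = 444 ✓



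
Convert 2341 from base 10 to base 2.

Using repeated division by 2:
2341 ÷ 2 = 1170 remainder 1
1170 ÷ 2 = 585 remainder 0
585 ÷ 2 = 292 remainder 1
292 ÷ 2 = 146 remainder 0
146 ÷ 2 = 73 remainder 0
73 ÷ 2 = 36 remainder 1
36 ÷ 2 = 18 remainder 0
18 ÷ 2 = 9 remainder 0
9 ÷ 2 = 4 remainder 1
4 ÷ 2 = 2 remainder 0
2 ÷ 2 = 1 remainder 0
1 ÷ 2 = 0 remainder 1
Reading remainders bottom to top: 100100100101



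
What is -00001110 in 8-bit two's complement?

Original: 00001110
Step 1 - Invert all bits: 11110001
Step 2 - Add 1: 11110010
Verification: 00001110 + 11110010 = 100000000; discarding the end carry (carry out of the top bit) leaves the 8-bit value 00000000, as required for x + (-x)



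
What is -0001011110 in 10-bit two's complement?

Original: 0001011110
Step 1 - Invert all bits: 1110100001
Step 2 - Add 1: 1110100010
Verification: 0001011110 + 1110100010 = 10000000000; discarding the end carry (carry out of the top bit) leaves the 10-bit value 0000000000, as required for x + (-x)



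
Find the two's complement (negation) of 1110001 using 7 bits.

Original (sign bit 1, negative): 1110001
Step 1 - Invert all bits: 0001110
Step 2 - Add 1: 0001111
Verification: 1110001 + 0001111 = 10000000; discarding the end carry (carry out of the top bit) leaves the 7-bit value 0000000, as required for x + (-x)



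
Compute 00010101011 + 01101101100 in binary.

Add column by column from the right: bit + bit + carry-in; write the sum mod 2, carry 1 when the sum is 2 or 3.
carry:  11111010000
        00010101011
+       01101101100
-------------------
       010000010111
(the carry out of the leftmost column, 0, becomes the leading bit)
Decimal check:
  00010101011 = 128 + 32 + 8 + 2 + 1 = 171
  01101101100 = 512 + 256 + 64 + 32 + 8 + 4 = 876
  171 + 876 = 1047, and 010000010111 = 1024 + 16 + 4 + 2 + 1 = 1047 ✓



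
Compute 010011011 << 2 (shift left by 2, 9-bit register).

Original: 010011011 (decimal 155)
Shift left by 2 positions
Append 2 zeros on the right and drop the 2 high bits that overflow the 9-bit width
Result: 001101100 (decimal 108)
Equivalent: 155 << 2 = 155 × 2^2 = 620, truncated to 9 bits = 108



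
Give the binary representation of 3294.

Using repeated division by 2:
3294 ÷ 2 = 1647 remainder 0
1647 ÷ 2 = 823 remainder 1
823 ÷ 2 = 411 remainder 1
411 ÷ 2 = 205 remainder 1
205 ÷ 2 = 102 remainder 1
102 ÷ 2 = 51 remainder 0
51 ÷ 2 = 25 remainder 1
25 ÷ 2 = 12 remainder 1
12 ÷ 2 = 6 remainder 0
6 ÷ 2 = 3 remainder 0
3 ÷ 2 = 1 remainder 1
1 ÷ 2 = 0 remainder 1
Reading remainders bottom to top: 110011011110



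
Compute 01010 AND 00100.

AND: 1 only when both bits are 1
  01010
& 00100
-------
  00000
Decimal: 10 & 4 = 0



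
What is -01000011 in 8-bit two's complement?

Original: 01000011
Step 1 - Invert all bits: 10111100
Step 2 - Add 1: 10111101
Verification: 01000011 + 10111101 = 100000000; discarding the end carry (carry out of the top bit) leaves the 8-bit value 00000000, as required for x + (-x)



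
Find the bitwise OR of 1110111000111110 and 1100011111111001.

OR: 1 when either bit is 1
  1110111000111110
| 1100011111111001
------------------
  1110111111111111
Decimal: 60990 | 51193 = 61439



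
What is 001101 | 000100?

OR: 1 when either bit is 1
  001101
| 000100
--------
  001101
Decimal: 13 | 4 = 13



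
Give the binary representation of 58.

Using repeated division by 2:
58 ÷ 2 = 29 remainder 0
29 ÷ 2 = 14 remainder 1
14 ÷ 2 = 7 remainder 0
7 ÷ 2 = 3 remainder 1
3 ÷ 2 = 1 remainder 1
1 ÷ 2 = 0 remainder 1
Reading remainders bottom to top: 111010



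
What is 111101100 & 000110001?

AND: 1 only when both bits are 1
  111101100
& 000110001
-----------
  000100000
Decimal: 492 & 49 = 32



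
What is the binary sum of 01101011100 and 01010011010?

Add column by column from the right: bit + bit + carry-in; write the sum mod 2, carry 1 when the sum is 2 or 3.
carry:  10000110000
        01101011100
+       01010011010
-------------------
       010111110110
(the carry out of the leftmost column, 0, becomes the leading bit)
Decimal check:
  01101011100 = 512 + 256 + 64 + 16 + 8 + 4 = 860
  01010011010 = 512 + 128 + 16 + 8 + 2 = 666
  860 + 666 = 1526, and 010111110110 = 1024 + 256 + 128 + 64 + 32 + 16 + 4 + 2 = 1526 ✓



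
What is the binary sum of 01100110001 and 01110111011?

Add column by column from the right: bit + bit + carry-in; write the sum mod 2, carry 1 when the sum is 2 or 3.
carry:  11001100110
        01100110001
+       01110111011
-------------------
       011011101100
(the carry out of the leftmost column, 0, becomes the leading bit)
Decimal check:
  01100110001 = 512 + 256 + 32 + 16 + 1 = 817
  01110111011 = 512 + 256 + 128 + 32 + 16 + 8 + 2 + 1 = 955
  817 + 955 = 1772, and 011011101100 = 1024 + 512 + 128 + 64 + 32 + 8 + 4 = 1772 ✓



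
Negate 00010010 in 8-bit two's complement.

Original: 00010010
Step 1 - Invert all bits: 11101101
Step 2 - Add 1: 11101110
Verification: 00010010 + 11101110 = 100000000; discarding the end carry (carry out of the top bit) leaves the 8-bit value 00000000, as required for x + (-x)



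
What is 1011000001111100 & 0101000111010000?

AND: 1 only when both bits are 1
  1011000001111100
& 0101000111010000
------------------
  0001000001010000
Decimal: 45180 & 20944 = 4176



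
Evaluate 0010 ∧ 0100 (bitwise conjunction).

AND: 1 only when both bits are 1
  0010
& 0100
------
  0000
Decimal: 2 & 4 = 0



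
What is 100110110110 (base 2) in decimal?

Sum of powers of 2 for each 1-bit:
2^1 + 2^2 + 2^4 + 2^5 + 2^7 + 2^8 + 2^11
= 2 + 4 + 16 + 32 + 128 + 256 + 2048
= 2486



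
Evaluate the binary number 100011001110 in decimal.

Sum of powers of 2 for each 1-bit:
2^1 + 2^2 + 2^3 + 2^6 + 2^7 + 2^11
= 2 + 4 + 8 + 64 + 128 + 2048
= 2254



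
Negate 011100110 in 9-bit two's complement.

Original: 011100110
Step 1 - Invert all bits: 100011001
Step 2 - Add 1: 100011010
Verification: 011100110 + 100011010 = 1000000000; discarding the end carry (carry out of the top bit) leaves the 9-bit value 000000000, as required for x + (-x)



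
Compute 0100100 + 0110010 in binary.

Add column by column from the right: bit + bit + carry-in; write the sum mod 2, carry 1 when the sum is 2 or 3.
carry:  1000000
        0100100
+       0110010
---------------
       01010110
(the carry out of the leftmost column, 0, becomes the leading bit)
Decimal check:
  0100100 = 32 + 4 = 36
  0110010 = 32 + 16 + 2 = 50
  36 + 50 = 86, and 01010110 = 64 + 16 + 4 + 2 = 86 ✓



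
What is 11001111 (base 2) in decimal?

Sum of powers of 2 for each 1-bit:
2^0 + 2^1 + 2^2 + 2^3 + 2^6 + 2^7
= 1 + 2 + 4 + 8 + 64 + 128
= 207



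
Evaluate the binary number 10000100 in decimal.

Sum of powers of 2 for each 1-bit:
2^2 + 2^7
= 4 + 128
= 132



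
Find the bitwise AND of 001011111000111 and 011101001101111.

AND: 1 only when both bits are 1
  001011111000111
& 011101001101111
-----------------
  001001001000111
Decimal: 6087 & 14959 = 4679



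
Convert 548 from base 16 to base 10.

Expand by place value (powers of 16):
548 = 5 × 16^2 + 4 × 16^1 + 8 × 16^0
= 5 × 256 + 4 × 16 + 8 × 1
= 1280 + 64 + 8
= 1352



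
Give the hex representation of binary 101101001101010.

Group into 4-bit nibbles from right:
  0101 = 5
  1010 = A
  0110 = 6
  1010 = A
Result: 5A6A



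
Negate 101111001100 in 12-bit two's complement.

Original (sign bit 1, negative): 101111001100
Step 1 - Invert all bits: 010000110011
Step 2 - Add 1: 010000110100
Verification: 101111001100 + 010000110100 = 1000000000000; discarding the end carry (carry out of the top bit) leaves the 12-bit value 000000000000, as required for x + (-x)



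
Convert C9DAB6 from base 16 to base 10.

Expand by place value (powers of 16):
Digit values: C = 12, D = 13, A = 10, B = 11
C9DAB6 = 12 × 16^5 + 9 × 16^4 + 13 × 16^3 + 10 × 16^2 + 11 × 16^1 + 6 × 16^0
= 12 × 1048576 + 9 × 65536 + 13 × 4096 + 10 × 256 + 11 × 16 + 6 × 1
= 12582912 + 589824 + 53248 + 2560 + 176 + 6
= 13228726



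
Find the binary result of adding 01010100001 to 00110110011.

Add column by column from the right: bit + bit + carry-in; write the sum mod 2, carry 1 when the sum is 2 or 3.
carry:  11101000110
        01010100001
+       00110110011
-------------------
       010001010100
(the carry out of the leftmost column, 0, becomes the leading bit)
Decimal check:
  01010100001 = 512 + 128 + 32 + 1 = 673
  00110110011 = 256 + 128 + 32 + 16 + 2 + 1 = 435
  673 + 435 = 1108, and 010001010100 = 1024 + 64 + 16 + 4 = 1108 ✓



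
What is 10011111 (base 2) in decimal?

Sum of powers of 2 for each 1-bit:
2^0 + 2^1 + 2^2 + 2^3 + 2^4 + 2^7
= 1 + 2 + 4 + 8 + 16 + 128
= 159



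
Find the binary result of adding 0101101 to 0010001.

Add column by column from the right: bit + bit + carry-in; write the sum mod 2, carry 1 when the sum is 2 or 3.
carry:  0000010
        0101101
+       0010001
---------------
       00111110
(the carry out of the leftmost column, 0, becomes the leading bit)
Decimal check:
  0101101 = 32 + 8 + 4 + 1 = 45
  0010001 = 16 + 1 = 17
  45 + 17 = 62, and 00111110 = 32 + 16 + 8 + 4 + 2 = 62 ✓



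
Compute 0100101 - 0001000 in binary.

Method 1 - Direct subtraction (column by column from the right: bit − bit − borrow-in; if negative, add 2 and borrow 1 from the next column):
borrow: 0110000
        0100101
-       0001000
---------------
        0011101

Method 2 - Add two's complement:
Two's complement of 0001000: invert → 1110111, add 1 → 1111000
  0100101
+ 1111000
---------
 10011101  (end carry out of the top bit = 1)
Discarding the end carry: 0011101
Decimal check:
  0100101 = 32 + 4 + 1 = 37
  0001000 = 8
  37 - 8 = 29, and 0011101 = 16 + 8 + 4 + 1 = 29 ✓



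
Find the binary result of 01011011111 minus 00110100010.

Method 1 - Direct subtraction (column by column from the right: bit − bit − borrow-in; if negative, add 2 and borrow 1 from the next column):
borrow: 01001000000
        01011011111
-       00110100010
-------------------
        00100111101

Method 2 - Add two's complement:
Two's complement of 00110100010: invert → 11001011101, add 1 → 11001011110
  01011011111
+ 11001011110
-------------
 100100111101  (end carry out of the top bit = 1)
Discarding the end carry: 00100111101
Decimal check:
  01011011111 = 512 + 128 + 64 + 16 + 8 + 4 + 2 + 1 = 735
  00110100010 = 256 + 128 + 32 + 2 = 418
  735 - 418 = 317, and 00100111101 = 256 + 32 + 16 + 8 + 4 + 1 = 317 ✓



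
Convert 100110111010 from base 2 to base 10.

Sum of powers of 2 for each 1-bit:
2^1 + 2^3 + 2^4 + 2^5 + 2^7 + 2^8 + 2^11
= 2 + 8 + 16 + 32 + 128 + 256 + 2048
= 2490



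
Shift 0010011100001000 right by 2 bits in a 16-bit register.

Original: 0010011100001000 (decimal 9992)
Shift right by 2 positions
Drop the 2 low bits; fill with zeros on the left
Result: 0000100111000010 (decimal 2498)
Equivalent: 9992 >> 2 = 9992 ÷ 2^2 = 2498



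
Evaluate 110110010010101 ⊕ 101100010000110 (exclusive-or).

XOR: 1 when bits differ
  110110010010101
^ 101100010000110
-----------------
  011010000010011
Decimal: 27797 ^ 22662 = 13331



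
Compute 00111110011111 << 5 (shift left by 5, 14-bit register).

Original: 00111110011111 (decimal 3999)
Shift left by 5 positions
Append 5 zeros on the right and drop the 5 high bits that overflow the 14-bit width
Result: 11001111100000 (decimal 13280)
Equivalent: 3999 << 5 = 3999 × 2^5 = 127968, truncated to 14 bits = 13280



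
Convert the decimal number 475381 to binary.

Using repeated division by 2:
475381 ÷ 2 = 237690 remainder 1
237690 ÷ 2 = 118845 remainder 0
118845 ÷ 2 = 59422 remainder 1
59422 ÷ 2 = 29711 remainder 0
29711 ÷ 2 = 14855 remainder 1
14855 ÷ 2 = 7427 remainder 1
7427 ÷ 2 = 3713 remainder 1
3713 ÷ 2 = 1856 remainder 1
1856 ÷ 2 = 928 remainder 0
928 ÷ 2 = 464 remainder 0
464 ÷ 2 = 232 remainder 0
232 ÷ 2 = 116 remainder 0
116 ÷ 2 = 58 remainder 0
58 ÷ 2 = 29 remainder 0
29 ÷ 2 = 14 remainder 1
14 ÷ 2 = 7 remainder 0
7 ÷ 2 = 3 remainder 1
3 ÷ 2 = 1 remainder 1
1 ÷ 2 = 0 remainder 1
Reading remainders bottom to top: 1110100000011110101



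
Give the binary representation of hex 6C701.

Convert each hex digit to 4 bits:
  6 = 0110
  C = 1100
  7 = 0111
  0 = 0000
  1 = 0001
Concatenate: 01101100011100000001



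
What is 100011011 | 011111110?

OR: 1 when either bit is 1
  100011011
| 011111110
-----------
  111111111
Decimal: 283 | 254 = 511



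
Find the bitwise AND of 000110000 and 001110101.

AND: 1 only when both bits are 1
  000110000
& 001110101
-----------
  000110000
Decimal: 48 & 117 = 48



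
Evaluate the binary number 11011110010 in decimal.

Sum of powers of 2 for each 1-bit:
2^1 + 2^4 + 2^5 + 2^6 + 2^7 + 2^9 + 2^10
= 2 + 16 + 32 + 64 + 128 + 512 + 1024
= 1778



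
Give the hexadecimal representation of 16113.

Using repeated division by 16 (digits 10–15 are A–F):
16113 ÷ 16 = 1007 remainder 1
1007 ÷ 16 = 62 remainder 15 (F)
62 ÷ 16 = 3 remainder 14 (E)
3 ÷ 16 = 0 remainder 3
Reading remainders bottom to top: 3EF1



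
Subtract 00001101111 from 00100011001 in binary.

Method 1 - Direct subtraction (column by column from the right: bit − bit − borrow-in; if negative, add 2 and borrow 1 from the next column):
borrow: 00111011100
        00100011001
-       00001101111
-------------------
        00010101010

Method 2 - Add two's complement:
Two's complement of 00001101111: invert → 11110010000, add 1 → 11110010001
  00100011001
+ 11110010001
-------------
 100010101010  (end carry out of the top bit = 1)
Discarding the end carry: 00010101010
Decimal check:
  00100011001 = 256 + 16 + 8 + 1 = 281
  00001101111 = 64 + 32 + 8 + 4 + 2 + 1 = 111
  281 - 111 = 170, and 00010101010 = 128 + 32 + 8 + 2 = 170 ✓



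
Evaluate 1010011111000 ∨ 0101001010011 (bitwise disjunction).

OR: 1 when either bit is 1
  1010011111000
| 0101001010011
---------------
  1111011111011
Decimal: 5368 | 2643 = 7931



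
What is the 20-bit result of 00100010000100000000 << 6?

Original: 00100010000100000000 (decimal 139520)
Shift left by 6 positions
Append 6 zeros on the right and drop the 6 high bits that overflow the 20-bit width
Result: 10000100000000000000 (decimal 540672)
Equivalent: 139520 << 6 = 139520 × 2^6 = 8929280, truncated to 20 bits = 540672



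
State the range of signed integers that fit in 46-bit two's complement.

For 46-bit two's complement:
Minimum: -2^45 = -35184372088832
Maximum: 2^45 - 1 = 35184372088831



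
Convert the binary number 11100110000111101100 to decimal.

Sum of powers of 2 for each 1-bit:
2^2 + 2^3 + 2^5 + 2^6 + 2^7 + 2^8 + 2^13 + 2^14 + 2^17 + 2^18 + 2^19
= 4 + 8 + 32 + 64 + 128 + 256 + 8192 + 16384 + 131072 + 262144 + 524288
= 942572



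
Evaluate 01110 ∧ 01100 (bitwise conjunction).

AND: 1 only when both bits are 1
  01110
& 01100
-------
  01100
Decimal: 14 & 12 = 12



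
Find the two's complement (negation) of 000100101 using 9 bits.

Original: 000100101
Step 1 - Invert all bits: 111011010
Step 2 - Add 1: 111011011
Verification: 000100101 + 111011011 = 1000000000; discarding the end carry (carry out of the top bit) leaves the 9-bit value 000000000, as required for x + (-x)



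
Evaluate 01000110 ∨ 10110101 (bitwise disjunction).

OR: 1 when either bit is 1
  01000110
| 10110101
----------
  11110111
Decimal: 70 | 181 = 247



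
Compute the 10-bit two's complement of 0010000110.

Original: 0010000110
Step 1 - Invert all bits: 1101111001
Step 2 - Add 1: 1101111010
Verification: 0010000110 + 1101111010 = 10000000000; discarding the end carry (carry out of the top bit) leaves the 10-bit value 0000000000, as required for x + (-x)



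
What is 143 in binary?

Using repeated division by 2:
143 ÷ 2 = 71 remainder 1
71 ÷ 2 = 35 remainder 1
35 ÷ 2 = 17 remainder 1
17 ÷ 2 = 8 remainder 1
8 ÷ 2 = 4 remainder 0
4 ÷ 2 = 2 remainder 0
2 ÷ 2 = 1 remainder 0
1 ÷ 2 = 0 remainder 1
Reading remainders bottom to top: 10001111



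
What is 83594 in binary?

Using repeated division by 2:
83594 ÷ 2 = 41797 remainder 0
41797 ÷ 2 = 20898 remainder 1
20898 ÷ 2 = 10449 remainder 0
10449 ÷ 2 = 5224 remainder 1
5224 ÷ 2 = 2612 remainder 0
2612 ÷ 2 = 1306 remainder 0
1306 ÷ 2 = 653 remainder 0
653 ÷ 2 = 326 remainder 1
326 ÷ 2 = 163 remainder 0
163 ÷ 2 = 81 remainder 1
81 ÷ 2 = 40 remainder 1
40 ÷ 2 = 20 remainder 0
20 ÷ 2 = 10 remainder 0
10 ÷ 2 = 5 remainder 0
5 ÷ 2 = 2 remainder 1
2 ÷ 2 = 1 remainder 0
1 ÷ 2 = 0 remainder 1
Reading remainders bottom to top: 10100011010001010



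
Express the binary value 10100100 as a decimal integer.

Sum of powers of 2 for each 1-bit:
2^2 + 2^5 + 2^7
= 4 + 32 + 128
= 164



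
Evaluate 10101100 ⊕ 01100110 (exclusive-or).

XOR: 1 when bits differ
  10101100
^ 01100110
----------
  11001010
Decimal: 172 ^ 102 = 202



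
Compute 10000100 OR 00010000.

OR: 1 when either bit is 1
  10000100
| 00010000
----------
  10010100
Decimal: 132 | 16 = 148



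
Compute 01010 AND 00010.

AND: 1 only when both bits are 1
  01010
& 00010
-------
  00010
Decimal: 10 & 2 = 2



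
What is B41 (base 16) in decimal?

Expand by place value (powers of 16):
Digit values: B = 11
B41 = 11 × 16^2 + 4 × 16^1 + 1 × 16^0
= 11 × 256 + 4 × 16 + 1 × 1
= 2816 + 64 + 1
= 2881



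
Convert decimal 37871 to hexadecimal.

Using repeated division by 16 (digits 10–15 are A–F):
37871 ÷ 16 = 2366 remainder 15 (F)
2366 ÷ 16 = 147 remainder 14 (E)
147 ÷ 16 = 9 remainder 3
9 ÷ 16 = 0 remainder 9
Reading remainders bottom to top: 93EF



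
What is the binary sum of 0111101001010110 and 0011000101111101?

Add column by column from the right: bit + bit + carry-in; write the sum mod 2, carry 1 when the sum is 2 or 3.
carry:  1110000011111000
        0111101001010110
+       0011000101111101
------------------------
       01010101111010011
(the carry out of the leftmost column, 0, becomes the leading bit)
Decimal check:
  0111101001010110 = 16384 + 8192 + 4096 + 2048 + 512 + 64 + 16 + 4 + 2 = 31318
  0011000101111101 = 8192 + 4096 + 256 + 64 + 32 + 16 + 8 + 4 + 1 = 12669
  31318 + 12669 = 43987, and 01010101111010011 = 32768 + 8192 + 2048 + 512 + 256 + 128 + 64 + 16 + 2 + 1 = 43987 ✓



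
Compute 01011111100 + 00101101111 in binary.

Add column by column from the right: bit + bit + carry-in; write the sum mod 2, carry 1 when the sum is 2 or 3.
carry:  11111111000
        01011111100
+       00101101111
-------------------
       010001101011
(the carry out of the leftmost column, 0, becomes the leading bit)
Decimal check:
  01011111100 = 512 + 128 + 64 + 32 + 16 + 8 + 4 = 764
  00101101111 = 256 + 64 + 32 + 8 + 4 + 2 + 1 = 367
  764 + 367 = 1131, and 010001101011 = 1024 + 64 + 32 + 8 + 2 + 1 = 1131 ✓



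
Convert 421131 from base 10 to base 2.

Using repeated division by 2:
421131 ÷ 2 = 210565 remainder 1
210565 ÷ 2 = 105282 remainder 1
105282 ÷ 2 = 52641 remainder 0
52641 ÷ 2 = 26320 remainder 1
26320 ÷ 2 = 13160 remainder 0
13160 ÷ 2 = 6580 remainder 0
6580 ÷ 2 = 3290 remainder 0
3290 ÷ 2 = 1645 remainder 0
1645 ÷ 2 = 822 remainder 1
822 ÷ 2 = 411 remainder 0
411 ÷ 2 = 205 remainder 1
205 ÷ 2 = 102 remainder 1
102 ÷ 2 = 51 remainder 0
51 ÷ 2 = 25 remainder 1
25 ÷ 2 = 12 remainder 1
12 ÷ 2 = 6 remainder 0
6 ÷ 2 = 3 remainder 0
3 ÷ 2 = 1 remainder 1
1 ÷ 2 = 0 remainder 1
Reading remainders bottom to top: 1100110110100001011



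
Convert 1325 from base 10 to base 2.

Using repeated division by 2:
1325 ÷ 2 = 662 remainder 1
662 ÷ 2 = 331 remainder 0
331 ÷ 2 = 165 remainder 1
165 ÷ 2 = 82 remainder 1
82 ÷ 2 = 41 remainder 0
41 ÷ 2 = 20 remainder 1
20 ÷ 2 = 10 remainder 0
10 ÷ 2 = 5 remainder 0
5 ÷ 2 = 2 remainder 1
2 ÷ 2 = 1 remainder 0
1 ÷ 2 = 0 remainder 1
Reading remainders bottom to top: 10100101101



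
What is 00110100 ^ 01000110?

XOR: 1 when bits differ
  00110100
^ 01000110
----------
  01110010
Decimal: 52 ^ 70 = 114



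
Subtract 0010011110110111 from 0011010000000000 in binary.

Method 1 - Direct subtraction (column by column from the right: bit − bit − borrow-in; if negative, add 2 and borrow 1 from the next column):
borrow: 0001111111111110
        0011010000000000
-       0010011110110111
------------------------
        0000110001001001

Method 2 - Add two's complement:
Two's complement of 0010011110110111: invert → 1101100001001000, add 1 → 1101100001001001
  0011010000000000
+ 1101100001001001
------------------
 10000110001001001  (end carry out of the top bit = 1)
Discarding the end carry: 0000110001001001
Decimal check:
  0011010000000000 = 8192 + 4096 + 1024 = 13312
  0010011110110111 = 8192 + 1024 + 512 + 256 + 128 + 32 + 16 + 4 + 2 + 1 = 10167
  13312 - 10167 = 3145, and 0000110001001001 = 2048 + 1024 + 64 + 8 + 1 = 3145 ✓



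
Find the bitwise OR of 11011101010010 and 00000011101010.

OR: 1 when either bit is 1
  11011101010010
| 00000011101010
----------------
  11011111111010
Decimal: 14162 | 234 = 14330



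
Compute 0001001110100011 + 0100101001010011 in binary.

Add column by column from the right: bit + bit + carry-in; write the sum mod 2, carry 1 when the sum is 2 or 3.
carry:  0000010000000110
        0001001110100011
+       0100101001010011
------------------------
       00101110111110110
(the carry out of the leftmost column, 0, becomes the leading bit)
Decimal check:
  0001001110100011 = 4096 + 512 + 256 + 128 + 32 + 2 + 1 = 5027
  0100101001010011 = 16384 + 2048 + 512 + 64 + 16 + 2 + 1 = 19027
  5027 + 19027 = 24054, and 00101110111110110 = 16384 + 4096 + 2048 + 1024 + 256 + 128 + 64 + 32 + 16 + 4 + 2 = 24054 ✓



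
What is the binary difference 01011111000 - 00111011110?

Method 1 - Direct subtraction (column by column from the right: bit − bit − borrow-in; if negative, add 2 and borrow 1 from the next column):
borrow: 01000111100
        01011111000
-       00111011110
-------------------
        00100011010

Method 2 - Add two's complement:
Two's complement of 00111011110: invert → 11000100001, add 1 → 11000100010
  01011111000
+ 11000100010
-------------
 100100011010  (end carry out of the top bit = 1)
Discarding the end carry: 00100011010
Decimal check:
  01011111000 = 512 + 128 + 64 + 32 + 16 + 8 = 760
  00111011110 = 256 + 128 + 64 + 16 + 8 + 4 + 2 = 478
  760 - 478 = 282, and 00100011010 = 256 + 16 + 8 + 2 = 282 ✓



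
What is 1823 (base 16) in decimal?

Expand by place value (powers of 16):
1823 = 1 × 16^3 + 8 × 16^2 + 2 × 16^1 + 3 × 16^0
= 1 × 4096 + 8 × 256 + 2 × 16 + 3 × 1
= 4096 + 2048 + 32 + 3
= 6179



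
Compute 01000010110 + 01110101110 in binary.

Add column by column from the right: bit + bit + carry-in; write the sum mod 2, carry 1 when the sum is 2 or 3.
carry:  10001111100
        01000010110
+       01110101110
-------------------
       010111000100
(the carry out of the leftmost column, 0, becomes the leading bit)
Decimal check:
  01000010110 = 512 + 16 + 4 + 2 = 534
  01110101110 = 512 + 256 + 128 + 32 + 8 + 4 + 2 = 942
  534 + 942 = 1476, and 010111000100 = 1024 + 256 + 128 + 64 + 4 = 1476 ✓



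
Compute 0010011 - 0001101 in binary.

Method 1 - Direct subtraction (column by column from the right: bit − bit − borrow-in; if negative, add 2 and borrow 1 from the next column):
borrow: 0011000
        0010011
-       0001101
---------------
        0000110

Method 2 - Add two's complement:
Two's complement of 0001101: invert → 1110010, add 1 → 1110011
  0010011
+ 1110011
---------
 10000110  (end carry out of the top bit = 1)
Discarding the end carry: 0000110
Decimal check:
  0010011 = 16 + 2 + 1 = 19
  0001101 = 8 + 4 + 1 = 13
  19 - 13 = 6, and 0000110 = 4 + 2 = 6 ✓



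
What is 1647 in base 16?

Using repeated division by 16 (digits 10–15 are A–F):
1647 ÷ 16 = 102 remainder 15 (F)
102 ÷ 16 = 6 remainder 6
6 ÷ 16 = 0 remainder 6
Reading remainders bottom to top: 66F



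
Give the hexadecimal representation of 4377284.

Using repeated division by 16 (digits 10–15 are A–F):
4377284 ÷ 16 = 273580 remainder 4
273580 ÷ 16 = 17098 remainder 12 (C)
17098 ÷ 16 = 1068 remainder 10 (A)
1068 ÷ 16 = 66 remainder 12 (C)
66 ÷ 16 = 4 remainder 2
4 ÷ 16 = 0 remainder 4
Reading remainders bottom to top: 42CAC4



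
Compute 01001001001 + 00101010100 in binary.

Add column by column from the right: bit + bit + carry-in; write the sum mod 2, carry 1 when the sum is 2 or 3.
carry:  00010000000
        01001001001
+       00101010100
-------------------
       001110011101
(the carry out of the leftmost column, 0, becomes the leading bit)
Decimal check:
  01001001001 = 512 + 64 + 8 + 1 = 585
  00101010100 = 256 + 64 + 16 + 4 = 340
  585 + 340 = 925, and 001110011101 = 512 + 256 + 128 + 16 + 8 + 4 + 1 = 925 ✓



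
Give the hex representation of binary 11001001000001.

Group into 4-bit nibbles from right:
  0011 = 3
  0010 = 2
  0100 = 4
  0001 = 1
Result: 3241



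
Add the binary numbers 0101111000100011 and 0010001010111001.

Add column by column from the right: bit + bit + carry-in; write the sum mod 2, carry 1 when the sum is 2 or 3.
carry:  1111110001000110
        0101111000100011
+       0010001010111001
------------------------
       01000000011011100
(the carry out of the leftmost column, 0, becomes the leading bit)
Decimal check:
  0101111000100011 = 16384 + 4096 + 2048 + 1024 + 512 + 32 + 2 + 1 = 24099
  0010001010111001 = 8192 + 512 + 128 + 32 + 16 + 8 + 1 = 8889
  24099 + 8889 = 32988, and 01000000011011100 = 32768 + 128 + 64 + 16 + 8 + 4 = 32988 ✓



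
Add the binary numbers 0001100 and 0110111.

Add column by column from the right: bit + bit + carry-in; write the sum mod 2, carry 1 when the sum is 2 or 3.
carry:  1111000
        0001100
+       0110111
---------------
       01000011
(the carry out of the leftmost column, 0, becomes the leading bit)
Decimal check:
  0001100 = 8 + 4 = 12
  0110111 = 32 + 16 + 4 + 2 + 1 = 55
  12 + 55 = 67, and 01000011 = 64 + 2 + 1 = 67 ✓



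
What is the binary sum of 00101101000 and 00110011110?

Add column by column from the right: bit + bit + carry-in; write the sum mod 2, carry 1 when the sum is 2 or 3.
carry:  01111110000
        00101101000
+       00110011110
-------------------
       001100000110
(the carry out of the leftmost column, 0, becomes the leading bit)
Decimal check:
  00101101000 = 256 + 64 + 32 + 8 = 360
  00110011110 = 256 + 128 + 16 + 8 + 4 + 2 = 414
  360 + 414 = 774, and 001100000110 = 512 + 256 + 4 + 2 = 774 ✓



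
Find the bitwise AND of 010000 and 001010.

AND: 1 only when both bits are 1
  010000
& 001010
--------
  000000
Decimal: 16 & 10 = 0



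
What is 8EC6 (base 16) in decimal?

Expand by place value (powers of 16):
Digit values: E = 14, C = 12
8EC6 = 8 × 16^3 + 14 × 16^2 + 12 × 16^1 + 6 × 16^0
= 8 × 4096 + 14 × 256 + 12 × 16 + 6 × 1
= 32768 + 3584 + 192 + 6
= 36550



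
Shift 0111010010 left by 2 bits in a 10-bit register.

Original: 0111010010 (decimal 466)
Shift left by 2 positions
Append 2 zeros on the right and drop the 2 high bits that overflow the 10-bit width
Result: 1101001000 (decimal 840)
Equivalent: 466 << 2 = 466 × 2^2 = 1864, truncated to 10 bits = 840



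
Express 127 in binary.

Using repeated division by 2:
127 ÷ 2 = 63 remainder 1
63 ÷ 2 = 31 remainder 1
31 ÷ 2 = 15 remainder 1
15 ÷ 2 = 7 remainder 1
7 ÷ 2 = 3 remainder 1
3 ÷ 2 = 1 remainder 1
1 ÷ 2 = 0 remainder 1
Reading remainders bottom to top: 1111111



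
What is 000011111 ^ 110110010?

XOR: 1 when bits differ
  000011111
^ 110110010
-----------
  110101101
Decimal: 31 ^ 434 = 429



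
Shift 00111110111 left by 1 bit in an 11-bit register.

Original: 00111110111 (decimal 503)
Shift left by 1 position
Append 1 zero on the right
Result: 01111101110 (decimal 1006)
Equivalent: 503 << 1 = 503 × 2^1 = 1006



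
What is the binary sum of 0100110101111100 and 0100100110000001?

Add column by column from the right: bit + bit + carry-in; write the sum mod 2, carry 1 when the sum is 2 or 3.
carry:  1001001000000000
        0100110101111100
+       0100100110000001
------------------------
       01001011011111101
(the carry out of the leftmost column, 0, becomes the leading bit)
Decimal check:
  0100110101111100 = 16384 + 2048 + 1024 + 256 + 64 + 32 + 16 + 8 + 4 = 19836
  0100100110000001 = 16384 + 2048 + 256 + 128 + 1 = 18817
  19836 + 18817 = 38653, and 01001011011111101 = 32768 + 4096 + 1024 + 512 + 128 + 64 + 32 + 16 + 8 + 4 + 1 = 38653 ✓



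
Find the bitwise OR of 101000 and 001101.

OR: 1 when either bit is 1
  101000
| 001101
--------
  101101
Decimal: 40 | 13 = 45



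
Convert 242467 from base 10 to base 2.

Using repeated division by 2:
242467 ÷ 2 = 121233 remainder 1
121233 ÷ 2 = 60616 remainder 1
60616 ÷ 2 = 30308 remainder 0
30308 ÷ 2 = 15154 remainder 0
15154 ÷ 2 = 7577 remainder 0
7577 ÷ 2 = 3788 remainder 1
3788 ÷ 2 = 1894 remainder 0
1894 ÷ 2 = 947 remainder 0
947 ÷ 2 = 473 remainder 1
473 ÷ 2 = 236 remainder 1
236 ÷ 2 = 118 remainder 0
118 ÷ 2 = 59 remainder 0
59 ÷ 2 = 29 remainder 1
29 ÷ 2 = 14 remainder 1
14 ÷ 2 = 7 remainder 0
7 ÷ 2 = 3 remainder 1
3 ÷ 2 = 1 remainder 1
1 ÷ 2 = 0 remainder 1
Reading remainders bottom to top: 111011001100100011



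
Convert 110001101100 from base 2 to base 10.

Sum of powers of 2 for each 1-bit:
2^2 + 2^3 + 2^5 + 2^6 + 2^10 + 2^11
= 4 + 8 + 32 + 64 + 1024 + 2048
= 3180



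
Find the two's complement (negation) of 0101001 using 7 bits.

Original: 0101001
Step 1 - Invert all bits: 1010110
Step 2 - Add 1: 1010111
Verification: 0101001 + 1010111 = 10000000; discarding the end carry (carry out of the top bit) leaves the 7-bit value 0000000, as required for x + (-x)



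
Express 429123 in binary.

Using repeated division by 2:
429123 ÷ 2 = 214561 remainder 1
214561 ÷ 2 = 107280 remainder 1
107280 ÷ 2 = 53640 remainder 0
53640 ÷ 2 = 26820 remainder 0
26820 ÷ 2 = 13410 remainder 0
13410 ÷ 2 = 6705 remainder 0
6705 ÷ 2 = 3352 remainder 1
3352 ÷ 2 = 1676 remainder 0
1676 ÷ 2 = 838 remainder 0
838 ÷ 2 = 419 remainder 0
419 ÷ 2 = 209 remainder 1
209 ÷ 2 = 104 remainder 1
104 ÷ 2 = 52 remainder 0
52 ÷ 2 = 26 remainder 0
26 ÷ 2 = 13 remainder 0
13 ÷ 2 = 6 remainder 1
6 ÷ 2 = 3 remainder 0
3 ÷ 2 = 1 remainder 1
1 ÷ 2 = 0 remainder 1
Reading remainders bottom to top: 1101000110001000011



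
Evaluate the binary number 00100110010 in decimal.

Sum of powers of 2 for each 1-bit:
2^1 + 2^4 + 2^5 + 2^8
= 2 + 16 + 32 + 256
= 306



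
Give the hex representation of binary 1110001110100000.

Group into 4-bit nibbles from right:
  1110 = E
  0011 = 3
  1010 = A
  0000 = 0
Result: E3A0



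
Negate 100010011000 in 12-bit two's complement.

Original (sign bit 1, negative): 100010011000
Step 1 - Invert all bits: 011101100111
Step 2 - Add 1: 011101101000
Verification: 100010011000 + 011101101000 = 1000000000000; discarding the end carry (carry out of the top bit) leaves the 12-bit value 000000000000, as required for x + (-x)



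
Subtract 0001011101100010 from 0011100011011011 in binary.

Method 1 - Direct subtraction (column by column from the right: bit − bit − borrow-in; if negative, add 2 and borrow 1 from the next column):
borrow: 0000111011000000
        0011100011011011
-       0001011101100010
------------------------
        0010000101111001

Method 2 - Add two's complement:
Two's complement of 0001011101100010: invert → 1110100010011101, add 1 → 1110100010011110
  0011100011011011
+ 1110100010011110
------------------
 10010000101111001  (end carry out of the top bit = 1)
Discarding the end carry: 0010000101111001
Decimal check:
  0011100011011011 = 8192 + 4096 + 2048 + 128 + 64 + 16 + 8 + 2 + 1 = 14555
  0001011101100010 = 4096 + 1024 + 512 + 256 + 64 + 32 + 2 = 5986
  14555 - 5986 = 8569, and 0010000101111001 = 8192 + 256 + 64 + 32 + 16 + 8 + 1 = 8569 ✓



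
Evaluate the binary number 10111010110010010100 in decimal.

Sum of powers of 2 for each 1-bit:
2^2 + 2^4 + 2^7 + 2^10 + 2^11 + 2^13 + 2^15 + 2^16 + 2^17 + 2^19
= 4 + 16 + 128 + 1024 + 2048 + 8192 + 32768 + 65536 + 131072 + 524288
= 765076



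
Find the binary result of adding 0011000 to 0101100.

Add column by column from the right: bit + bit + carry-in; write the sum mod 2, carry 1 when the sum is 2 or 3.
carry:  1110000
        0011000
+       0101100
---------------
       01000100
(the carry out of the leftmost column, 0, becomes the leading bit)
Decimal check:
  0011000 = 16 + 8 = 24
  0101100 = 32 + 8 + 4 = 44
  24 + 44 = 68, and 01000100 = 64 + 4 = 68 ✓



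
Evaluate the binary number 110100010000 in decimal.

Sum of powers of 2 for each 1-bit:
2^4 + 2^8 + 2^10 + 2^11
= 16 + 256 + 1024 + 2048
= 3344



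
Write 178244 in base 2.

Using repeated division by 2:
178244 ÷ 2 = 89122 remainder 0
89122 ÷ 2 = 44561 remainder 0
44561 ÷ 2 = 22280 remainder 1
22280 ÷ 2 = 11140 remainder 0
11140 ÷ 2 = 5570 remainder 0
5570 ÷ 2 = 2785 remainder 0
2785 ÷ 2 = 1392 remainder 1
1392 ÷ 2 = 696 remainder 0
696 ÷ 2 = 348 remainder 0
348 ÷ 2 = 174 remainder 0
174 ÷ 2 = 87 remainder 0
87 ÷ 2 = 43 remainder 1
43 ÷ 2 = 21 remainder 1
21 ÷ 2 = 10 remainder 1
10 ÷ 2 = 5 remainder 0
5 ÷ 2 = 2 remainder 1
2 ÷ 2 = 1 remainder 0
1 ÷ 2 = 0 remainder 1
Reading remainders bottom to top: 101011100001000100



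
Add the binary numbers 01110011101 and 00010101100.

Add column by column from the right: bit + bit + carry-in; write the sum mod 2, carry 1 when the sum is 2 or 3.
carry:  11101111000
        01110011101
+       00010101100
-------------------
       010001001001
(the carry out of the leftmost column, 0, becomes the leading bit)
Decimal check:
  01110011101 = 512 + 256 + 128 + 16 + 8 + 4 + 1 = 925
  00010101100 = 128 + 32 + 8 + 4 = 172
  925 + 172 = 1097, and 010001001001 = 1024 + 64 + 8 + 1 = 1097 ✓



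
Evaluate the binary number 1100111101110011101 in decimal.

Sum of powers of 2 for each 1-bit:
2^0 + 2^2 + 2^3 + 2^4 + 2^7 + 2^8 + 2^9 + 2^11 + 2^12 + 2^13 + 2^14 + 2^17 + 2^18
= 1 + 4 + 8 + 16 + 128 + 256 + 512 + 2048 + 4096 + 8192 + 16384 + 131072 + 262144
= 424861



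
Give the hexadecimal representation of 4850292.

Using repeated division by 16 (digits 10–15 are A–F):
4850292 ÷ 16 = 303143 remainder 4
303143 ÷ 16 = 18946 remainder 7
18946 ÷ 16 = 1184 remainder 2
1184 ÷ 16 = 74 remainder 0
74 ÷ 16 = 4 remainder 10 (A)
4 ÷ 16 = 0 remainder 4
Reading remainders bottom to top: 4A0274



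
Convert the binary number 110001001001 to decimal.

Sum of powers of 2 for each 1-bit:
2^0 + 2^3 + 2^6 + 2^10 + 2^11
= 1 + 8 + 64 + 1024 + 2048
= 3145



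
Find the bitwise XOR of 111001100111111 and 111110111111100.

XOR: 1 when bits differ
  111001100111111
^ 111110111111100
-----------------
  000111011000011
Decimal: 29503 ^ 32252 = 3779



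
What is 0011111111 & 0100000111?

AND: 1 only when both bits are 1
  0011111111
& 0100000111
------------
  0000000111
Decimal: 255 & 263 = 7



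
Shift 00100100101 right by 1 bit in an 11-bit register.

Original: 00100100101 (decimal 293)
Shift right by 1 position
Drop the 1 low bit; fill with zero on the left
Result: 00010010010 (decimal 146)
Equivalent: 293 >> 1 = 293 ÷ 2^1 = 146



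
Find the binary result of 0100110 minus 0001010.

Method 1 - Direct subtraction (column by column from the right: bit − bit − borrow-in; if negative, add 2 and borrow 1 from the next column):
borrow: 0110000
        0100110
-       0001010
---------------
        0011100

Method 2 - Add two's complement:
Two's complement of 0001010: invert → 1110101, add 1 → 1110110
  0100110
+ 1110110
---------
 10011100  (end carry out of the top bit = 1)
Discarding the end carry: 0011100
Decimal check:
  0100110 = 32 + 4 + 2 = 38
  0001010 = 8 + 2 = 10
  38 - 10 = 28, and 0011100 = 16 + 8 + 4 = 28 ✓

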